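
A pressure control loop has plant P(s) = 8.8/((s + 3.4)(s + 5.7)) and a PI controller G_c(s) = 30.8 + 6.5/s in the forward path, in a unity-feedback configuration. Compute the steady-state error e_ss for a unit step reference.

0

The open loop G_c(s)P(s) has a pole at the origin (type 1), so the static position error constant is infinite and e_ss = 1/(1+∞) = 0.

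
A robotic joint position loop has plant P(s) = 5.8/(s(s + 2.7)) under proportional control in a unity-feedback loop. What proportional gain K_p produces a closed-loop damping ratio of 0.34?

Closed-loop characteristic equation: s² + 2.7s + K_p·5.8 = 0.
So ω_n = √(5.8K_p) and 2ζω_n = 2.7, giving ζ = 2.7/(2√(5.8K_p)).
Setting ζ = 0.34: √(5.8K_p) = 2.7/(2·0.34) = 3.971, so K_p = 15.77/5.8 = 2.72.

K_p = 2.72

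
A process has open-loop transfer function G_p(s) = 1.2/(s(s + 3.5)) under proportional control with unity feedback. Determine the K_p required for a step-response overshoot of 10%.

K_p = 7.3

From %OS = 100·exp(−πζ/√(1−ζ²)) = 10%, ζ = −ln(0.1)/√(π²+ln²(0.1)) = 0.5912.
Characteristic equation s² + 3.5s + 1.2K_p = 0 gives ζ = 3.5/(2√(1.2K_p)).
Setting ζ = 0.5912: √(1.2K_p) = 3.5/(2·0.5912) = 2.96, so K_p = 8.763/1.2 = 7.3.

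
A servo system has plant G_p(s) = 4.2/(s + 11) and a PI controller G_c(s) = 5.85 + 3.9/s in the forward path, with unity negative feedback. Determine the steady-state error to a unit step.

The open loop G_c(s)G_p(s) has a pole at the origin (type 1), so the static position error constant is infinite and e_ss = 1/(1+∞) = 0.

0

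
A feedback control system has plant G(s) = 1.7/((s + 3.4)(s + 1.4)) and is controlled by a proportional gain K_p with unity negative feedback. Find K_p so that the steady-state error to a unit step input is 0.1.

The loop is type 0, so e_ss(step) = 1/(1 + K_pos) with K_pos = K_p·G(0).
G(0) = 0.3571. Require 1/(1 + K_p·0.3571) = 0.1, so 1 + 0.3571·K_p = 10.
K_p = (10 − 1)/0.3571 = 25.2.

K_p = 25.2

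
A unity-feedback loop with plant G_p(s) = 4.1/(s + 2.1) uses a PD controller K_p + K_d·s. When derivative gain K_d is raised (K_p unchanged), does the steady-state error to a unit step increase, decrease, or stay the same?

unchanged

K_d affects only the transient (the s-coefficient); the DC loop gain, and hence e_ss, depends only on K_p.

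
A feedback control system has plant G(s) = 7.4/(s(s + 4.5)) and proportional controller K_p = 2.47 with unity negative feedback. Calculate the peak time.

From 1 + K_pG(s) = 0: s² + 4.5s + 18.28 = 0 ⇒ ω_n = 4.275, ζ = 0.5263.
Damped frequency ω_d = ω_n√(1−ζ²) = 3.635 rad/s, so peak time T_p = π/ω_d = 0.864 s.

T_p = 0.864 s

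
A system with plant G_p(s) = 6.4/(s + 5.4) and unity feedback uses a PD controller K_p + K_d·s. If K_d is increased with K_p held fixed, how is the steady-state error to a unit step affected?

K_d affects only the transient (the s-coefficient); the DC loop gain, and hence e_ss, depends only on K_p.

unchanged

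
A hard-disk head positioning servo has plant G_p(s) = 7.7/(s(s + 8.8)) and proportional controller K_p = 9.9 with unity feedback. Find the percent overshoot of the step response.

Closed-loop characteristic equation: s² + 8.8s + 76.23 = 0, so ω_n = 8.731 rad/s and ζ = 8.8/(2·8.731) = 0.504.
%OS = 100·exp(−πζ/√(1−ζ²)) = 100·exp(−π·0.504/√0.746) = 16%.

16%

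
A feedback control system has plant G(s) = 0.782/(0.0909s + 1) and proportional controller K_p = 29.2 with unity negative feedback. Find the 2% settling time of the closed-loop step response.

T_s ≈ 0.0153 s

Closed loop: T(s) = K_p·G/(1+K_p·G) = 22.83/(0.0909s + 1 + 22.83), with pole at s = −(1 + 22.83)/0.0909 = −262.2.
τ = 1/262.2 = 0.003814 s, so 2% settling time ≈ 4τ = 0.0153 s.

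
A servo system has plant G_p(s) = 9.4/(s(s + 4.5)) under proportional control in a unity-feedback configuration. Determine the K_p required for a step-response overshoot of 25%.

From %OS = 100·exp(−πζ/√(1−ζ²)) = 25%, ζ = −ln(0.25)/√(π²+ln²(0.25)) = 0.4037.
Characteristic equation s² + 4.5s + 9.4K_p = 0 gives ζ = 4.5/(2√(9.4K_p)).
Setting ζ = 0.4037: √(9.4K_p) = 4.5/(2·0.4037) = 5.573, so K_p = 31.06/9.4 = 3.3.

K_p = 3.3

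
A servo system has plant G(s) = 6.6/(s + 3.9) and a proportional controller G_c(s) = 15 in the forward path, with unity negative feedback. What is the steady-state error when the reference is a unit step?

0.0379

The loop is type 0. Static position error constant K_pos = G_c(0)·G(0) = 15·1.692 = 25.38.
Steady-state error to a unit step: e_ss = 1/(1+K_pos) = 1/26.38 = 0.0379.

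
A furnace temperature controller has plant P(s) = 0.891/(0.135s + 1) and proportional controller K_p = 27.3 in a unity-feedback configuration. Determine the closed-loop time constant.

Closed loop: T(s) = K_p·P/(1+K_p·P) = 24.32/(0.135s + 1 + 24.32), with pole at s = −(1 + 24.32)/0.135 = −187.6.
Closed-loop time constant τ = 1/187.6 = 0.00533 s.

τ = 0.00533 s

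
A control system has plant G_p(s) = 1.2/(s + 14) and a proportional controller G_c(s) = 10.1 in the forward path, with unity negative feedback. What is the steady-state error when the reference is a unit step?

0.536

The loop is type 0. Static position error constant K_pos = G_c(0)·G_p(0) = 10.1·0.08571 = 0.8657.
Steady-state error to a unit step: e_ss = 1/(1+K_pos) = 1/1.866 = 0.536.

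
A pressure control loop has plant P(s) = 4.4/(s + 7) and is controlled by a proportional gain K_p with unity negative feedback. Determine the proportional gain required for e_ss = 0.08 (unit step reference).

K_p = 18.3

For a type-0 loop with proportional control, e_ss = 1/(1 + K_p·P(0)).
P(0) = 0.6286. Require 1/(1 + K_p·0.6286) = 0.08, so 1 + 0.6286·K_p = 12.5.
K_p = (12.5 − 1)/0.6286 = 18.3.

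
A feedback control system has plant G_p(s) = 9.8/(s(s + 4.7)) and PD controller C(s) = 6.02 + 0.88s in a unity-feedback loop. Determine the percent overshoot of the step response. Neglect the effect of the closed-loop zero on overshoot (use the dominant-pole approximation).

Forward path: (6.02 + 0.88s)·9.8/(s(s+4.7)). The closed-loop characteristic equation is s² + (4.7 + 9.8·0.88)s + 9.8·6.02 = 0.
That is s² + 13.32s + 59 = 0, so ω_n = 7.681 rad/s and ζ = 13.32/(2·7.681) = 0.8673.
%OS = 100·exp(−πζ/√(1−ζ²)) = 0.419%.

0.419%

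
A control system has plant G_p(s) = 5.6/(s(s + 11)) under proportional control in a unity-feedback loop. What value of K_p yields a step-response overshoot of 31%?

From %OS = 100·exp(−πζ/√(1−ζ²)) = 31%, ζ = −ln(0.31)/√(π²+ln²(0.31)) = 0.3493.
Characteristic equation s² + 11s + 5.6K_p = 0 gives ζ = 11/(2√(5.6K_p)).
Setting ζ = 0.3493: √(5.6K_p) = 11/(2·0.3493) = 15.75, so K_p = 247.9/5.6 = 44.3.

K_p = 44.3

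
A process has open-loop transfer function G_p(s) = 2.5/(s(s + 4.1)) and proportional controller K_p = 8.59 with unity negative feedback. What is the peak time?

T_p = 0.756 s

Closed-loop characteristic equation: s² + 4.1s + 21.48 = 0, so ω_n = 4.634 rad/s and ζ = 4.1/(2·4.634) = 0.4424.
Damped frequency ω_d = ω_n√(1−ζ²) = 4.156 rad/s, so peak time T_p = π/ω_d = 0.756 s.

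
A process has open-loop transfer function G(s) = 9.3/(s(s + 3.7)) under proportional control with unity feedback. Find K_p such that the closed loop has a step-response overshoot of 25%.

From %OS = 100·exp(−πζ/√(1−ζ²)) = 25%, ζ = −ln(0.25)/√(π²+ln²(0.25)) = 0.4037.
Characteristic equation s² + 3.7s + 9.3K_p = 0 gives ζ = 3.7/(2√(9.3K_p)).
Setting ζ = 0.4037: √(9.3K_p) = 3.7/(2·0.4037) = 4.582, so K_p = 21/9.3 = 2.26.

K_p = 2.26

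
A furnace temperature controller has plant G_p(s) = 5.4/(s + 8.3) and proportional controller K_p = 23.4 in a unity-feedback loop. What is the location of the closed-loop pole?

s = -134.7

Closed-loop transfer function: T(s) = K_p·G_p(s)/(1 + K_p·G_p(s)) = 126.4/(s + 8.3 + 126.4) = 126.4/(s + 134.7).
The closed-loop pole is at s = −134.7.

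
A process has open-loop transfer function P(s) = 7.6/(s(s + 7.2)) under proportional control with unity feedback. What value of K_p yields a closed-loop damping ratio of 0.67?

K_p = 3.8

Closed-loop characteristic equation: s² + 7.2s + K_p·7.6 = 0.
So ω_n = √(7.6K_p) and 2ζω_n = 7.2, giving ζ = 7.2/(2√(7.6K_p)).
Setting ζ = 0.67: √(7.6K_p) = 7.2/(2·0.67) = 5.373, so K_p = 28.87/7.6 = 3.8.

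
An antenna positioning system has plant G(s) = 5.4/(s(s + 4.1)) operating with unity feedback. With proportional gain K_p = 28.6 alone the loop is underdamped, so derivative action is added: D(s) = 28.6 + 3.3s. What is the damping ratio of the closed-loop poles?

Forward path: (28.6 + 3.3s)·5.4/(s(s+4.1)). The closed-loop characteristic equation is s² + (4.1 + 5.4·3.3)s + 5.4·28.6 = 0.
That is s² + 21.92s + 154.4 = 0, so ω_n = 12.43 rad/s and ζ = 21.92/(2·12.43) = 0.8819.

ζ = 0.882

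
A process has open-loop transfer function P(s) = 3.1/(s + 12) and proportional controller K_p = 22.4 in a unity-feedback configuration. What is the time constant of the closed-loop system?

τ = 0.0123 s

Closed-loop transfer function: T(s) = K_p·P(s)/(1 + K_p·P(s)) = 69.44/(s + 12 + 69.44) = 69.44/(s + 81.44).
Time constant τ = 1/81.44 = 0.0123 s.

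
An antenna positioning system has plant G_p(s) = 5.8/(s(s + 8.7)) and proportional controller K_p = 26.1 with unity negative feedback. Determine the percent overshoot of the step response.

From 1 + K_pG_p(s) = 0: s² + 8.7s + 151.4 = 0 ⇒ ω_n = 12.3, ζ = 0.3536.
%OS = 100·exp(−πζ/√(1−ζ²)) = 100·exp(−π·0.3536/√0.875) = 30.5%.

30.5%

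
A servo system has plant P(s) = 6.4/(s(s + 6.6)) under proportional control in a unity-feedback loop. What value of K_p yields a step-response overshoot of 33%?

K_p = 15.4

From %OS = 100·exp(−πζ/√(1−ζ²)) = 33%, ζ = −ln(0.33)/√(π²+ln²(0.33)) = 0.3328.
Characteristic equation s² + 6.6s + 6.4K_p = 0 gives ζ = 6.6/(2√(6.4K_p)).
Setting ζ = 0.3328: √(6.4K_p) = 6.6/(2·0.3328) = 9.916, so K_p = 98.33/6.4 = 15.4.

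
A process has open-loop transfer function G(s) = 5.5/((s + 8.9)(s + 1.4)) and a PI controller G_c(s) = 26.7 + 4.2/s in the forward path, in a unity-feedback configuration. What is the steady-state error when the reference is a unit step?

0

The open loop G_c(s)G(s) has a pole at the origin (type 1), so the static position error constant is infinite and e_ss = 1/(1+∞) = 0.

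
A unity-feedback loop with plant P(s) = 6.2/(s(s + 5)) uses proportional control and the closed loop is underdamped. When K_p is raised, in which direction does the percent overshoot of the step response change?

ζ = 5/(2√(6.2K_p)) decreases as K_p grows; lower damping means more overshoot.

increase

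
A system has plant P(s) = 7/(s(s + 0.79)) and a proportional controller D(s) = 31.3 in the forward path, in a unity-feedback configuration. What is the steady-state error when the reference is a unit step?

The open loop D(s)P(s) has a pole at the origin (type 1), so the static position error constant is infinite and e_ss = 1/(1+∞) = 0.

0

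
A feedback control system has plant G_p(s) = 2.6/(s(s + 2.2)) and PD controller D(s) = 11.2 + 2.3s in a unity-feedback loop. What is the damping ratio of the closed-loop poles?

Forward path: (11.2 + 2.3s)·2.6/(s(s+2.2)). The closed-loop characteristic equation is s² + (2.2 + 2.6·2.3)s + 2.6·11.2 = 0.
That is s² + 8.18s + 29.12 = 0, so ω_n = 5.396 rad/s and ζ = 8.18/(2·5.396) = 0.7579.

ζ = 0.758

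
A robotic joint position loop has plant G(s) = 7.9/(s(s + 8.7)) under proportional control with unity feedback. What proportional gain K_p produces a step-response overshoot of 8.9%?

From %OS = 100·exp(−πζ/√(1−ζ²)) = 8.9%, ζ = −ln(0.089)/√(π²+ln²(0.089)) = 0.6101.
Characteristic equation s² + 8.7s + 7.9K_p = 0 gives ζ = 8.7/(2√(7.9K_p)).
Setting ζ = 0.6101: √(7.9K_p) = 8.7/(2·0.6101) = 7.13, so K_p = 50.84/7.9 = 6.43.

K_p = 6.43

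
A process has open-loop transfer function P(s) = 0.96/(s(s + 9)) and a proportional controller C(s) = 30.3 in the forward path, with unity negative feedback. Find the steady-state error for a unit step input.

The open loop C(s)P(s) has a pole at the origin (type 1), so the static position error constant is infinite and e_ss = 1/(1+∞) = 0.

0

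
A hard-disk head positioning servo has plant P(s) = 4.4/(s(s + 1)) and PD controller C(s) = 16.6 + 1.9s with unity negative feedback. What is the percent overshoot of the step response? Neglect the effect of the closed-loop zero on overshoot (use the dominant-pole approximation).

12.8%

Forward path: (16.6 + 1.9s)·4.4/(s(s+1)). The closed-loop characteristic equation is s² + (1 + 4.4·1.9)s + 4.4·16.6 = 0.
That is s² + 9.36s + 73.04 = 0, so ω_n = 8.546 rad/s and ζ = 9.36/(2·8.546) = 0.5476.
%OS = 100·exp(−πζ/√(1−ζ²)) = 12.8%.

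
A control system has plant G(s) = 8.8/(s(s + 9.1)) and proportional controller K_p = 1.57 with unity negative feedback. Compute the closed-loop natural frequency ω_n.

ω_n = 3.72 rad/s

1 + K_p·G(s) = 0 gives s² + 9.1s + 13.82 = 0.
Matching s² + 2ζω_n s + ω_n²: ω_n = √13.82 = 3.717 rad/s and 2ζω_n = 9.1, so ζ = 9.1/(2·3.717) = 1.22.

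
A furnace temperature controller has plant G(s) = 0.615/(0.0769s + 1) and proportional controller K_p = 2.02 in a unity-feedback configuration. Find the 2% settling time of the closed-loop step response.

Closed loop: T(s) = K_p·G/(1+K_p·G) = 1.242/(0.0769s + 1 + 1.242), with pole at s = −(1 + 1.242)/0.0769 = −29.16.
τ = 1/29.16 = 0.0343 s, so 2% settling time ≈ 4τ = 0.137 s.

T_s ≈ 0.137 s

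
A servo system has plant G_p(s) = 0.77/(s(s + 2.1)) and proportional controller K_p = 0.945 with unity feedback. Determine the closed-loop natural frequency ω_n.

The closed-loop denominator is s(s+2.1) + 0.945·0.77 = s² + 2.1s + 0.7277.
So ω_n² = 0.7277 ⇒ ω_n = 0.853 rad/s, and ζ = 2.1/(2ω_n) = 1.23.

ω_n = 0.853 rad/s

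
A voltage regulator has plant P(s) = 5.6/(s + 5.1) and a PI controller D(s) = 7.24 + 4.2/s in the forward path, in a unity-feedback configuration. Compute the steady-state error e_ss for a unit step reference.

The open loop D(s)P(s) has a pole at the origin (type 1), so the static position error constant is infinite and e_ss = 1/(1+∞) = 0.

0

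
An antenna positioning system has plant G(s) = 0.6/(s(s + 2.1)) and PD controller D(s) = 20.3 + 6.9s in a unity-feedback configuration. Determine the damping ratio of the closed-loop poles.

ζ = 0.894

Forward path: (20.3 + 6.9s)·0.6/(s(s+2.1)). The closed-loop characteristic equation is s² + (2.1 + 0.6·6.9)s + 0.6·20.3 = 0.
That is s² + 6.24s + 12.18 = 0, so ω_n = 3.49 rad/s and ζ = 6.24/(2·3.49) = 0.894.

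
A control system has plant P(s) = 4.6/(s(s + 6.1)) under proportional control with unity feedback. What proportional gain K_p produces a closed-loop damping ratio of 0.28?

Closed-loop characteristic equation: s² + 6.1s + K_p·4.6 = 0.
So ω_n = √(4.6K_p) and 2ζω_n = 6.1, giving ζ = 6.1/(2√(4.6K_p)).
Setting ζ = 0.28: √(4.6K_p) = 6.1/(2·0.28) = 10.89, so K_p = 118.7/4.6 = 25.8.

K_p = 25.8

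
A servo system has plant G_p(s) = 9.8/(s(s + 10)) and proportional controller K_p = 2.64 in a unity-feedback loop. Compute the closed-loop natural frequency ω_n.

ω_n = 5.09 rad/s

The closed-loop denominator is s(s+10) + 2.64·9.8 = s² + 10s + 25.87.
Matching s² + 2ζω_n s + ω_n²: ω_n = √25.87 = 5.086 rad/s and 2ζω_n = 10, so ζ = 10/(2·5.086) = 0.983.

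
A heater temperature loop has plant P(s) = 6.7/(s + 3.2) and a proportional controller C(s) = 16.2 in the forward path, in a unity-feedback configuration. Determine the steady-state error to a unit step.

The loop is type 0. Static position error constant K_pos = C(0)·P(0) = 16.2·2.094 = 33.92.
Steady-state error to a unit step: e_ss = 1/(1+K_pos) = 1/34.92 = 0.0286.

0.0286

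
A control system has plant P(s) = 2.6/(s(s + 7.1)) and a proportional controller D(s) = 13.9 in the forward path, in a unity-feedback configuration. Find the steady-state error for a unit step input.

The open loop D(s)P(s) has a pole at the origin (type 1), so the static position error constant is infinite and e_ss = 1/(1+∞) = 0.

0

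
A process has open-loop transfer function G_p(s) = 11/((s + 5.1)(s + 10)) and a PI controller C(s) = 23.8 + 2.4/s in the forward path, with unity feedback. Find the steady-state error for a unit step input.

The open loop C(s)G_p(s) has a pole at the origin (type 1), so the static position error constant is infinite and e_ss = 1/(1+∞) = 0.

0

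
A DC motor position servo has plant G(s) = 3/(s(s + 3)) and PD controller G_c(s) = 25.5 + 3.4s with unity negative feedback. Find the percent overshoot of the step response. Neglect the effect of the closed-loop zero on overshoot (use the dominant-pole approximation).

Forward path: (25.5 + 3.4s)·3/(s(s+3)). The closed-loop characteristic equation is s² + (3 + 3·3.4)s + 3·25.5 = 0.
That is s² + 13.2s + 76.5 = 0, so ω_n = 8.746 rad/s and ζ = 13.2/(2·8.746) = 0.7546.
%OS = 100·exp(−πζ/√(1−ζ²)) = 2.7%.

2.7%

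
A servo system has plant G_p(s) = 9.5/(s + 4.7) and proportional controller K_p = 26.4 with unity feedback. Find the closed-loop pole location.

s = -255.5

Closed-loop transfer function: T(s) = K_p·G_p(s)/(1 + K_p·G_p(s)) = 250.8/(s + 4.7 + 250.8) = 250.8/(s + 255.5).
The closed-loop pole is at s = −255.5.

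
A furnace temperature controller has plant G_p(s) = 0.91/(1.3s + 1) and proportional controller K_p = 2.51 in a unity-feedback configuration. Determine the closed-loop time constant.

τ = 0.396 s

Closed loop: T(s) = K_p·G_p/(1+K_p·G_p) = 2.284/(1.3s + 1 + 2.284), with pole at s = −(1 + 2.284)/1.3 = −2.526.
Closed-loop time constant τ = 1/2.526 = 0.396 s.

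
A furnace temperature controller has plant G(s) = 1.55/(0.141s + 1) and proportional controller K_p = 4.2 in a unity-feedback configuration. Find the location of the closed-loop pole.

Closed loop: T(s) = K_p·G/(1+K_p·G) = 6.51/(0.141s + 1 + 6.51), with pole at s = −(1 + 6.51)/0.141 = −53.26.

s = -53.26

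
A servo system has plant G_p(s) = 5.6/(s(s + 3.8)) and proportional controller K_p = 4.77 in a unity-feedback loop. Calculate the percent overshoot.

The closed-loop denominator s² + 3.8s + 26.71 gives ω_n = √26.71 = 5.168 and ζ = 3.8/(2ω_n) = 0.3676.
%OS = 100·exp(−πζ/√(1−ζ²)) = 100·exp(−π·0.3676/√0.8649) = 28.9%.

28.9%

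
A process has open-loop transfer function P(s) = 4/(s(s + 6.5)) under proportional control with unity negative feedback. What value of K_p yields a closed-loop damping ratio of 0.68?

Closed-loop characteristic equation: s² + 6.5s + K_p·4 = 0.
So ω_n = √(4K_p) and 2ζω_n = 6.5, giving ζ = 6.5/(2√(4K_p)).
Setting ζ = 0.68: √(4K_p) = 6.5/(2·0.68) = 4.779, so K_p = 22.84/4 = 5.71.

K_p = 5.71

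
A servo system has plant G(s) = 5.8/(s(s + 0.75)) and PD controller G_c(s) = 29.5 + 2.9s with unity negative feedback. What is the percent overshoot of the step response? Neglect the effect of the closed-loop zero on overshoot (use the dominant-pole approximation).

Forward path: (29.5 + 2.9s)·5.8/(s(s+0.75)). The closed-loop characteristic equation is s² + (0.75 + 5.8·2.9)s + 5.8·29.5 = 0.
That is s² + 17.57s + 171.1 = 0, so ω_n = 13.08 rad/s and ζ = 17.57/(2·13.08) = 0.6716.
%OS = 100·exp(−πζ/√(1−ζ²)) = 5.8%.

5.8%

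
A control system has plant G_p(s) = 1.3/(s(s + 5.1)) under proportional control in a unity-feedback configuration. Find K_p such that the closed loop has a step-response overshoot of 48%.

From %OS = 100·exp(−πζ/√(1−ζ²)) = 48%, ζ = −ln(0.48)/√(π²+ln²(0.48)) = 0.2275.
Characteristic equation s² + 5.1s + 1.3K_p = 0 gives ζ = 5.1/(2√(1.3K_p)).
Setting ζ = 0.2275: √(1.3K_p) = 5.1/(2·0.2275) = 11.21, so K_p = 125.6/1.3 = 96.6.

K_p = 96.6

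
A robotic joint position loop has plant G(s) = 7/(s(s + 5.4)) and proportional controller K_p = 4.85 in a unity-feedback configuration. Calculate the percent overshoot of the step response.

19.3%

The closed-loop denominator s² + 5.4s + 33.95 gives ω_n = √33.95 = 5.827 and ζ = 5.4/(2ω_n) = 0.4634.
%OS = 100·exp(−πζ/√(1−ζ²)) = 100·exp(−π·0.4634/√0.7853) = 19.3%.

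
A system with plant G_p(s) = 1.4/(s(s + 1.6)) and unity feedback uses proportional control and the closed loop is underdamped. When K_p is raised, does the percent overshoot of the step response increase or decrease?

ζ = 1.6/(2√(1.4K_p)) decreases as K_p grows; lower damping means more overshoot.

increase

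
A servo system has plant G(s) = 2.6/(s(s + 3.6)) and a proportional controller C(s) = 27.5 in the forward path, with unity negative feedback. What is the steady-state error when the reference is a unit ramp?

The loop has one pole at the origin (type 1). Velocity error constant K_v = lim_{s→0} s·C(s)G(s) = 27.5·2.6/3.6 = 19.86.
Steady-state error to a unit ramp: e_ss = 1/K_v = 0.0503.

0.0503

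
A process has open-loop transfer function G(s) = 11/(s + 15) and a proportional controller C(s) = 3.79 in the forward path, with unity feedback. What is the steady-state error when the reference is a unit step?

The loop is type 0. Static position error constant K_pos = C(0)·G(0) = 3.79·0.7333 = 2.779.
Steady-state error to a unit step: e_ss = 1/(1+K_pos) = 1/3.779 = 0.265.

0.265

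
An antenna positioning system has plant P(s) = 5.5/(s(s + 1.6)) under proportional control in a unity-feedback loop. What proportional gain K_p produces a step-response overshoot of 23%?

From %OS = 100·exp(−πζ/√(1−ζ²)) = 23%, ζ = −ln(0.23)/√(π²+ln²(0.23)) = 0.4237.
Characteristic equation s² + 1.6s + 5.5K_p = 0 gives ζ = 1.6/(2√(5.5K_p)).
Setting ζ = 0.4237: √(5.5K_p) = 1.6/(2·0.4237) = 1.888, so K_p = 3.564/5.5 = 0.648.

K_p = 0.648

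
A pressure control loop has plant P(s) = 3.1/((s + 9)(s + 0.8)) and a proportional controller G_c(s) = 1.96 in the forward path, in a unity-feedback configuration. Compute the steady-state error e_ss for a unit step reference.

0.542

The loop is type 0. Static position error constant K_pos = G_c(0)·P(0) = 1.96·0.4306 = 0.8439.
Steady-state error to a unit step: e_ss = 1/(1+K_pos) = 1/1.844 = 0.542.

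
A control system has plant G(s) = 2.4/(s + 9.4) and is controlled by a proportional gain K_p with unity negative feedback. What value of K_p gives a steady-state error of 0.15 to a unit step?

K_p = 22.2

For a type-0 loop with proportional control, e_ss = 1/(1 + K_p·G(0)).
G(0) = 0.2553. Require 1/(1 + K_p·0.2553) = 0.15, so 1 + 0.2553·K_p = 6.667.
K_p = (6.667 − 1)/0.2553 = 22.2.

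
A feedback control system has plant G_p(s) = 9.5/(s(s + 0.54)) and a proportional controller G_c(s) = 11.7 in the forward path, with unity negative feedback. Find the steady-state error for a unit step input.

0

The open loop G_c(s)G_p(s) has a pole at the origin (type 1), so the static position error constant is infinite and e_ss = 1/(1+∞) = 0.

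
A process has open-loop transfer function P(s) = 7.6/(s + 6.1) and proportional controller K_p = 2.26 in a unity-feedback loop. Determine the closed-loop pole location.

s = -23.28

Closed-loop transfer function: T(s) = K_p·P(s)/(1 + K_p·P(s)) = 17.18/(s + 6.1 + 17.18) = 17.18/(s + 23.28).
The closed-loop pole is at s = −23.28.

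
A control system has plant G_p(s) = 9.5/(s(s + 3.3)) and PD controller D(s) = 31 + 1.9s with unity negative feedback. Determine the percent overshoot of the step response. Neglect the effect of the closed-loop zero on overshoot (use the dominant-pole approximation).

8.24%

Forward path: (31 + 1.9s)·9.5/(s(s+3.3)). The closed-loop characteristic equation is s² + (3.3 + 9.5·1.9)s + 9.5·31 = 0.
That is s² + 21.35s + 294.5 = 0, so ω_n = 17.16 rad/s and ζ = 21.35/(2·17.16) = 0.622.
%OS = 100·exp(−πζ/√(1−ζ²)) = 8.24%.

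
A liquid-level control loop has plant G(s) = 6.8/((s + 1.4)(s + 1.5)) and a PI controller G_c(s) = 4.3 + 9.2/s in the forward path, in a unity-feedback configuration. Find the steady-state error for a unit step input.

0

The open loop G_c(s)G(s) has a pole at the origin (type 1), so the static position error constant is infinite and e_ss = 1/(1+∞) = 0.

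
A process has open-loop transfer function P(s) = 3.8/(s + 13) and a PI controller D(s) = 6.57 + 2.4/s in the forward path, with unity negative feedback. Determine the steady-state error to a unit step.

The open loop D(s)P(s) has a pole at the origin (type 1), so the static position error constant is infinite and e_ss = 1/(1+∞) = 0.

0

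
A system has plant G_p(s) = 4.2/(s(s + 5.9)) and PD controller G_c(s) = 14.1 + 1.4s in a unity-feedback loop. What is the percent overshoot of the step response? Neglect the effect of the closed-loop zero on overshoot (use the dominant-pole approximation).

Forward path: (14.1 + 1.4s)·4.2/(s(s+5.9)). The closed-loop characteristic equation is s² + (5.9 + 4.2·1.4)s + 4.2·14.1 = 0.
That is s² + 11.78s + 59.22 = 0, so ω_n = 7.695 rad/s and ζ = 11.78/(2·7.695) = 0.7654.
%OS = 100·exp(−πζ/√(1−ζ²)) = 2.38%.

2.38%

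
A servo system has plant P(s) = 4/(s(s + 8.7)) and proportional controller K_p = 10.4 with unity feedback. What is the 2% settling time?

T_s ≈ 0.92 s

From 1 + K_pP(s) = 0: s² + 8.7s + 41.6 = 0 ⇒ ω_n = 6.45, ζ = 0.6744.
2% settling time T_s ≈ 4/(ζω_n) = 4/4.35 = 0.92 s.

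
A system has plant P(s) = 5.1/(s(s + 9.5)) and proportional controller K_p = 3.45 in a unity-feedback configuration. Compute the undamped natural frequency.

With unity feedback the closed-loop characteristic equation is s² + 9.5s + 3.45·5.1 = s² + 9.5s + 17.59 = 0.
So ω_n² = 17.59 ⇒ ω_n = 4.195 rad/s, and ζ = 9.5/(2ω_n) = 1.13.

ω_n = 4.19 rad/s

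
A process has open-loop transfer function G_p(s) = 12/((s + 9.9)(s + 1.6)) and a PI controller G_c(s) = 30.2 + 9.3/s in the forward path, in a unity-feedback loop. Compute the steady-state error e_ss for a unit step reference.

0

The open loop G_c(s)G_p(s) has a pole at the origin (type 1), so the static position error constant is infinite and e_ss = 1/(1+∞) = 0.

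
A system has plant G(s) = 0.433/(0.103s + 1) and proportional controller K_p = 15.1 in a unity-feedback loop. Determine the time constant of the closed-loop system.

Closed loop: T(s) = K_p·G/(1+K_p·G) = 6.538/(0.103s + 1 + 6.538), with pole at s = −(1 + 6.538)/0.103 = −73.19.
Closed-loop time constant τ = 1/73.19 = 0.0137 s.

τ = 0.0137 s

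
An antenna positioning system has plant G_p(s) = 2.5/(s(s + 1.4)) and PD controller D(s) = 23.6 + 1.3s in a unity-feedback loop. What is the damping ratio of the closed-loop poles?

Forward path: (23.6 + 1.3s)·2.5/(s(s+1.4)). The closed-loop characteristic equation is s² + (1.4 + 2.5·1.3)s + 2.5·23.6 = 0.
That is s² + 4.65s + 59 = 0, so ω_n = 7.681 rad/s and ζ = 4.65/(2·7.681) = 0.3027.

ζ = 0.303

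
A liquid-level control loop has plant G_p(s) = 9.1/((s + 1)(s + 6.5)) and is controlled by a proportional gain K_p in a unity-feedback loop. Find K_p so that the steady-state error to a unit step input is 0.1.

The loop is type 0, so e_ss(step) = 1/(1 + K_pos) with K_pos = K_p·G_p(0).
G_p(0) = 1.4. Require 1/(1 + K_p·1.4) = 0.1, so 1 + 1.4·K_p = 10.
K_p = (10 − 1)/1.4 = 6.43.

K_p = 6.43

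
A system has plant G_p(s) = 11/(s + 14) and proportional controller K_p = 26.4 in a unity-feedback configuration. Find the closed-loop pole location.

Closed-loop transfer function: T(s) = K_p·G_p(s)/(1 + K_p·G_p(s)) = 290.4/(s + 14 + 290.4) = 290.4/(s + 304.4).
The closed-loop pole is at s = −304.4.

s = -304.4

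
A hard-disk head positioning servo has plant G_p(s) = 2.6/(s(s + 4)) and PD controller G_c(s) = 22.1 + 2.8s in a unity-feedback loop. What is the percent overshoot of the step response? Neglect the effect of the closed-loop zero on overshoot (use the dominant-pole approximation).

Forward path: (22.1 + 2.8s)·2.6/(s(s+4)). The closed-loop characteristic equation is s² + (4 + 2.6·2.8)s + 2.6·22.1 = 0.
That is s² + 11.28s + 57.46 = 0, so ω_n = 7.58 rad/s and ζ = 11.28/(2·7.58) = 0.744.
%OS = 100·exp(−πζ/√(1−ζ²)) = 3.02%.

3.02%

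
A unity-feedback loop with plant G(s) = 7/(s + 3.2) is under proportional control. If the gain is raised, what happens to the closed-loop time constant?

decrease

Closed-loop pole is at s = −(3.2+K_p·7); larger K_p moves it further left, so τ = 1/(3.2+K_p·7) decreases.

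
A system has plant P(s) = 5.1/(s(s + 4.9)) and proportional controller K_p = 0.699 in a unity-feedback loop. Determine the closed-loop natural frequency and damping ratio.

1 + K_p·P(s) = 0 gives s² + 4.9s + 3.565 = 0.
Matching s² + 2ζω_n s + ω_n²: ω_n = √3.565 = 1.888 rad/s and 2ζω_n = 4.9, so ζ = 4.9/(2·1.888) = 1.3.

ω_n = 1.89 rad/s, ζ = 1.3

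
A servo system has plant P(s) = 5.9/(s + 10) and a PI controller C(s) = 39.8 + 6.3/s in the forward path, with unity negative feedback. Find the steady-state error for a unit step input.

The open loop C(s)P(s) has a pole at the origin (type 1), so the static position error constant is infinite and e_ss = 1/(1+∞) = 0.

0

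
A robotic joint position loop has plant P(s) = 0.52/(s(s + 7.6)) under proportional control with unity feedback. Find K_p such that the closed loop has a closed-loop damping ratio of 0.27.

Closed-loop characteristic equation: s² + 7.6s + K_p·0.52 = 0.
So ω_n = √(0.52K_p) and 2ζω_n = 7.6, giving ζ = 7.6/(2√(0.52K_p)).
Setting ζ = 0.27: √(0.52K_p) = 7.6/(2·0.27) = 14.07, so K_p = 198.1/0.52 = 381.

K_p = 381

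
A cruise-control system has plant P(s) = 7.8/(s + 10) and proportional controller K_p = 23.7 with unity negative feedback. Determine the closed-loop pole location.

s = -194.9

Closed-loop transfer function: T(s) = K_p·P(s)/(1 + K_p·P(s)) = 184.9/(s + 10 + 184.9) = 184.9/(s + 194.9).
The closed-loop pole is at s = −194.9.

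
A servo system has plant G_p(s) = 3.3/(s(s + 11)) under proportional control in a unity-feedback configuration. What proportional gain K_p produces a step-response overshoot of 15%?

K_p = 34.3

From %OS = 100·exp(−πζ/√(1−ζ²)) = 15%, ζ = −ln(0.15)/√(π²+ln²(0.15)) = 0.5169.
Characteristic equation s² + 11s + 3.3K_p = 0 gives ζ = 11/(2√(3.3K_p)).
Setting ζ = 0.5169: √(3.3K_p) = 11/(2·0.5169) = 10.64, so K_p = 113.2/3.3 = 34.3.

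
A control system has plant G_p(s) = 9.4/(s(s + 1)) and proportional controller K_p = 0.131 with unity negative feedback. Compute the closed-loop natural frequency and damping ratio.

ω_n = 1.11 rad/s, ζ = 0.451

With unity feedback the closed-loop characteristic equation is s² + 1s + 0.131·9.4 = s² + 1s + 1.231 = 0.
So ω_n² = 1.231 ⇒ ω_n = 1.11 rad/s, and ζ = 1/(2ω_n) = 0.451.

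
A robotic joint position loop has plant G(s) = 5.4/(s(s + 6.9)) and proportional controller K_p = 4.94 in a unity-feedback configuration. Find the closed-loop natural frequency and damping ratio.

ω_n = 5.16 rad/s, ζ = 0.668

1 + K_p·G(s) = 0 gives s² + 6.9s + 26.68 = 0.
So ω_n² = 26.68 ⇒ ω_n = 5.165 rad/s, and ζ = 6.9/(2ω_n) = 0.668.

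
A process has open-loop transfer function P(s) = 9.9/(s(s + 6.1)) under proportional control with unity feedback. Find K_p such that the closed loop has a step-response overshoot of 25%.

From %OS = 100·exp(−πζ/√(1−ζ²)) = 25%, ζ = −ln(0.25)/√(π²+ln²(0.25)) = 0.4037.
Characteristic equation s² + 6.1s + 9.9K_p = 0 gives ζ = 6.1/(2√(9.9K_p)).
Setting ζ = 0.4037: √(9.9K_p) = 6.1/(2·0.4037) = 7.555, so K_p = 57.08/9.9 = 5.77.

K_p = 5.77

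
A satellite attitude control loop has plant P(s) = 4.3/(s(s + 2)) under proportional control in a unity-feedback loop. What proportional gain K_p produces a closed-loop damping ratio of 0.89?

K_p = 0.294

Closed-loop characteristic equation: s² + 2s + K_p·4.3 = 0.
So ω_n = √(4.3K_p) and 2ζω_n = 2, giving ζ = 2/(2√(4.3K_p)).
Setting ζ = 0.89: √(4.3K_p) = 2/(2·0.89) = 1.124, so K_p = 1.262/4.3 = 0.294.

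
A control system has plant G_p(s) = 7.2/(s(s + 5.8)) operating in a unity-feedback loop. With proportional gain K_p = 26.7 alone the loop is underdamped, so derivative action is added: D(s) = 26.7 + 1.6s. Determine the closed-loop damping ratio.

Forward path: (26.7 + 1.6s)·7.2/(s(s+5.8)). The closed-loop characteristic equation is s² + (5.8 + 7.2·1.6)s + 7.2·26.7 = 0.
That is s² + 17.32s + 192.2 = 0, so ω_n = 13.87 rad/s and ζ = 17.32/(2·13.87) = 0.6246.

ζ = 0.625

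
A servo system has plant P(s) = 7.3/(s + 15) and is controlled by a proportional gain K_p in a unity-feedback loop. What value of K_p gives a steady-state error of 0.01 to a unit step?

K_p = 203

Steady-state error for a unit step on this type-0 loop is 1/(1 + K_p·P(0)).
P(0) = 0.4867. Require 1/(1 + K_p·0.4867) = 0.01, so 1 + 0.4867·K_p = 100.
K_p = (100 − 1)/0.4867 = 203.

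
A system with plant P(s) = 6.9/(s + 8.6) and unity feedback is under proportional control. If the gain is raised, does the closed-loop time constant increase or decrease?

decrease

The closed-loop bandwidth 8.6+K_p·6.9 grows with K_p, so τ shrinks.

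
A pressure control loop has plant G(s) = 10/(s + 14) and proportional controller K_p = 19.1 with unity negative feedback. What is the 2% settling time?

Closed-loop transfer function: T(s) = K_p·G(s)/(1 + K_p·G(s)) = 191/(s + 14 + 191) = 191/(s + 205).
Time constant τ = 1/205 = 0.004878 s, so the 2% settling time is about 4τ = 0.0195 s.

T_s ≈ 0.0195 s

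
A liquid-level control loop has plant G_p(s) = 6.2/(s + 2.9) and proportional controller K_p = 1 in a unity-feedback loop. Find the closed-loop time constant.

τ = 0.11 s

Closed-loop transfer function: T(s) = K_p·G_p(s)/(1 + K_p·G_p(s)) = 6.2/(s + 2.9 + 6.2) = 6.2/(s + 9.1).
Time constant τ = 1/9.1 = 0.11 s.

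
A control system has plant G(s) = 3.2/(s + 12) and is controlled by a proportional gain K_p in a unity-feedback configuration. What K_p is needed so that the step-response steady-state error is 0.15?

For a type-0 loop with proportional control, e_ss = 1/(1 + K_p·G(0)).
G(0) = 0.2667. Require 1/(1 + K_p·0.2667) = 0.15, so 1 + 0.2667·K_p = 6.667.
K_p = (6.667 − 1)/0.2667 = 21.2.

K_p = 21.2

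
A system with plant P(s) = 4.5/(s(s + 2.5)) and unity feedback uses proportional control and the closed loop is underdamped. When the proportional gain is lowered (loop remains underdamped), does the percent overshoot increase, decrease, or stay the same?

decrease

ζ = 2.5/(2√(4.5K_p)) rises as K_p falls; higher damping means less overshoot.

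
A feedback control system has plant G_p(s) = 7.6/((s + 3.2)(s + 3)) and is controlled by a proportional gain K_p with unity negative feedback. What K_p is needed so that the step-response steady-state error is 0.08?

K_p = 14.5

For a type-0 loop with proportional control, e_ss = 1/(1 + K_p·G_p(0)).
G_p(0) = 0.7917. Require 1/(1 + K_p·0.7917) = 0.08, so 1 + 0.7917·K_p = 12.5.
K_p = (12.5 − 1)/0.7917 = 14.5.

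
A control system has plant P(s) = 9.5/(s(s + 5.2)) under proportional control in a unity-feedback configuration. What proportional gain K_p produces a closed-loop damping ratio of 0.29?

Closed-loop characteristic equation: s² + 5.2s + K_p·9.5 = 0.
So ω_n = √(9.5K_p) and 2ζω_n = 5.2, giving ζ = 5.2/(2√(9.5K_p)).
Setting ζ = 0.29: √(9.5K_p) = 5.2/(2·0.29) = 8.966, so K_p = 80.38/9.5 = 8.46.

K_p = 8.46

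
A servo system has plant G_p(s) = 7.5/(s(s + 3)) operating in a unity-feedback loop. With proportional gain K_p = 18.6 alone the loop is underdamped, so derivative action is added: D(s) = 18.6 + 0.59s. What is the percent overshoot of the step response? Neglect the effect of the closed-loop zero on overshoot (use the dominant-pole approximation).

35.3%

Forward path: (18.6 + 0.59s)·7.5/(s(s+3)). The closed-loop characteristic equation is s² + (3 + 7.5·0.59)s + 7.5·18.6 = 0.
That is s² + 7.425s + 139.5 = 0, so ω_n = 11.81 rad/s and ζ = 7.425/(2·11.81) = 0.3143.
%OS = 100·exp(−πζ/√(1−ζ²)) = 35.3%.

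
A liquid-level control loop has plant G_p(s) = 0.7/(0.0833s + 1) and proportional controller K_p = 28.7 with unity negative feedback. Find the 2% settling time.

Closed loop: T(s) = K_p·G_p/(1+K_p·G_p) = 20.09/(0.0833s + 1 + 20.09), with pole at s = −(1 + 20.09)/0.0833 = −253.2.
τ = 1/253.2 = 0.00395 s, so 2% settling time ≈ 4τ = 0.0158 s.

T_s ≈ 0.0158 s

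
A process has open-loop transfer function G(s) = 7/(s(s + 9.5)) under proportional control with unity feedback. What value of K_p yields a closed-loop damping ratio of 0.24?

K_p = 56

Closed-loop characteristic equation: s² + 9.5s + K_p·7 = 0.
So ω_n = √(7K_p) and 2ζω_n = 9.5, giving ζ = 9.5/(2√(7K_p)).
Setting ζ = 0.24: √(7K_p) = 9.5/(2·0.24) = 19.79, so K_p = 391.7/7 = 56.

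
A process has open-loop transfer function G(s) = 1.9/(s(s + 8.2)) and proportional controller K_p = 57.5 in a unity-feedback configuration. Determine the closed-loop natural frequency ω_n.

ω_n = 10.5 rad/s

1 + K_p·G(s) = 0 gives s² + 8.2s + 109.2 = 0.
Matching s² + 2ζω_n s + ω_n²: ω_n = √109.2 = 10.45 rad/s and 2ζω_n = 8.2, so ζ = 8.2/(2·10.45) = 0.392.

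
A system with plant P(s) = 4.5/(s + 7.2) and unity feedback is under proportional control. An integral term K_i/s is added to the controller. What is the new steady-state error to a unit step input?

0

Adding integral action puts a pole at s = 0 in the forward path, raising the system type to 1; a type-1 loop has zero steady-state error to a step.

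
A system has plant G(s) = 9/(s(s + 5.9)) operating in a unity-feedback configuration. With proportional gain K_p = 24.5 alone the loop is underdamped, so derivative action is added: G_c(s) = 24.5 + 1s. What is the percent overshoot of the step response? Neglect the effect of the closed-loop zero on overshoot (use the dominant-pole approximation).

Forward path: (24.5 + 1s)·9/(s(s+5.9)). The closed-loop characteristic equation is s² + (5.9 + 9·1)s + 9·24.5 = 0.
That is s² + 14.9s + 220.5 = 0, so ω_n = 14.85 rad/s and ζ = 14.9/(2·14.85) = 0.5017.
%OS = 100·exp(−πζ/√(1−ζ²)) = 16.2%.

16.2%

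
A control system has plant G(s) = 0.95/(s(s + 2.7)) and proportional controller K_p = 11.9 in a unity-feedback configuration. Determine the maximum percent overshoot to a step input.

From 1 + K_pG(s) = 0: s² + 2.7s + 11.3 = 0 ⇒ ω_n = 3.362, ζ = 0.4015.
%OS = 100·exp(−πζ/√(1−ζ²)) = 100·exp(−π·0.4015/√0.8388) = 25.2%.

25.2%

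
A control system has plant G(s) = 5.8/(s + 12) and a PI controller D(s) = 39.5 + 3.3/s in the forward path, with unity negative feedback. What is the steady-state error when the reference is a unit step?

The open loop D(s)G(s) has a pole at the origin (type 1), so the static position error constant is infinite and e_ss = 1/(1+∞) = 0.

0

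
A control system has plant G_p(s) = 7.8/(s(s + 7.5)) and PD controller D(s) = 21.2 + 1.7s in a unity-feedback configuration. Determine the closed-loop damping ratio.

Forward path: (21.2 + 1.7s)·7.8/(s(s+7.5)). The closed-loop characteristic equation is s² + (7.5 + 7.8·1.7)s + 7.8·21.2 = 0.
That is s² + 20.76s + 165.4 = 0, so ω_n = 12.86 rad/s and ζ = 20.76/(2·12.86) = 0.8072.

ζ = 0.807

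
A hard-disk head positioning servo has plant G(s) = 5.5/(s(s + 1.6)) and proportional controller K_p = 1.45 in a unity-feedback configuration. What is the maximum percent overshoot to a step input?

39.5%

The closed-loop denominator s² + 1.6s + 7.975 gives ω_n = √7.975 = 2.824 and ζ = 1.6/(2ω_n) = 0.2833.
%OS = 100·exp(−πζ/√(1−ζ²)) = 100·exp(−π·0.2833/√0.9197) = 39.5%.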